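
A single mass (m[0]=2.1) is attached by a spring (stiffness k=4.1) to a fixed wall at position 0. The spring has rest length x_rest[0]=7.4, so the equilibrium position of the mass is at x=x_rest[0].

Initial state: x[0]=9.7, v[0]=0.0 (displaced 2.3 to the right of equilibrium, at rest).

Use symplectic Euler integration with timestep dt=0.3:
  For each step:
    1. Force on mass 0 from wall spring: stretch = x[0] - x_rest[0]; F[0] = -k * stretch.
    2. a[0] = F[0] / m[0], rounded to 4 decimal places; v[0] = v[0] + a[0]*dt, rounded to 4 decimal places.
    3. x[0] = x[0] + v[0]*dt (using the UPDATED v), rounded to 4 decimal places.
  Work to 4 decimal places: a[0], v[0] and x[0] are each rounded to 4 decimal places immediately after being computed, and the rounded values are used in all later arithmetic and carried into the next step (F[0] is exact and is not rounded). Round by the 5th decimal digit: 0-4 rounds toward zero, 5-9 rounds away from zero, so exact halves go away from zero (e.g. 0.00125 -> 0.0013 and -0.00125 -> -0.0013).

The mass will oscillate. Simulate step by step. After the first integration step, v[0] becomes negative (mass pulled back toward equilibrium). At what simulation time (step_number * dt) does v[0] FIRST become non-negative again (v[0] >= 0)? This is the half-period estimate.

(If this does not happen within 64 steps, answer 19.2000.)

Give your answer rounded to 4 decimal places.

Step 0: x=[9.7000] v=[0.0000]
Step 1: x=[9.2958] v=[-1.3472]
Step 2: x=[8.5585] v=[-2.4576]
Step 3: x=[7.6177] v=[-3.1361]
Step 4: x=[6.6386] v=[-3.2636]
Step 5: x=[5.7933] v=[-2.8177]
Step 6: x=[5.2303] v=[-1.8766]
Step 7: x=[5.0486] v=[-0.6058]
Step 8: x=[5.2800] v=[0.7714]
First v>=0 after going negative at step 8, time=2.4000

Answer: 2.4000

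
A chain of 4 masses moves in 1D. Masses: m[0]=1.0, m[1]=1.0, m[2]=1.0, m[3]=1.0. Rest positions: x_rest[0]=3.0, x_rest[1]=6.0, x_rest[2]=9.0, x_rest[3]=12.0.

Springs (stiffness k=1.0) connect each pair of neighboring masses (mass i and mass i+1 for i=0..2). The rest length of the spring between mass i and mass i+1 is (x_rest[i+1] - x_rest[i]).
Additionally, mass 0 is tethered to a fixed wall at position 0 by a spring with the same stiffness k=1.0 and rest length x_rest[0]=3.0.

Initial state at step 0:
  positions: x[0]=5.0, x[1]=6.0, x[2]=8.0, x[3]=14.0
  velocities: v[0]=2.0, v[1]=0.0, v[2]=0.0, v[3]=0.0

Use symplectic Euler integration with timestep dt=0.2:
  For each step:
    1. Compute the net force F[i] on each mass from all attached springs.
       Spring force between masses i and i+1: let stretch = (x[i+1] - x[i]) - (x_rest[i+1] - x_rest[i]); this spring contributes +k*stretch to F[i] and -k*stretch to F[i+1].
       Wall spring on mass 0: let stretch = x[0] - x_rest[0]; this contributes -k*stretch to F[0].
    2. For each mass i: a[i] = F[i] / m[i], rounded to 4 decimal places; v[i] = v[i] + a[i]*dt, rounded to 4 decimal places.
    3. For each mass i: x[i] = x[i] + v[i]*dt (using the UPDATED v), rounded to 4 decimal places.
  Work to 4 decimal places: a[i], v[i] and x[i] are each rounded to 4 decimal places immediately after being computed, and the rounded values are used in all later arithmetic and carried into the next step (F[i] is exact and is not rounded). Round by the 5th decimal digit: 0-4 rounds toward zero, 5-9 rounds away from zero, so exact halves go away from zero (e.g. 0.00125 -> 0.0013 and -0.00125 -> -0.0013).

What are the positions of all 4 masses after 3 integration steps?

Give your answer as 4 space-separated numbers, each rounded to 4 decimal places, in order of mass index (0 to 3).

Step 0: x=[5.0000 6.0000 8.0000 14.0000] v=[2.0000 0.0000 0.0000 0.0000]
Step 1: x=[5.2400 6.0400 8.1600 13.8800] v=[1.2000 0.2000 0.8000 -0.6000]
Step 2: x=[5.3024 6.1328 8.4640 13.6512] v=[0.3120 0.4640 1.5200 -1.1440]
Step 3: x=[5.1859 6.2856 8.8822 13.3349] v=[-0.5824 0.7642 2.0912 -1.5814]

Answer: 5.1859 6.2856 8.8822 13.3349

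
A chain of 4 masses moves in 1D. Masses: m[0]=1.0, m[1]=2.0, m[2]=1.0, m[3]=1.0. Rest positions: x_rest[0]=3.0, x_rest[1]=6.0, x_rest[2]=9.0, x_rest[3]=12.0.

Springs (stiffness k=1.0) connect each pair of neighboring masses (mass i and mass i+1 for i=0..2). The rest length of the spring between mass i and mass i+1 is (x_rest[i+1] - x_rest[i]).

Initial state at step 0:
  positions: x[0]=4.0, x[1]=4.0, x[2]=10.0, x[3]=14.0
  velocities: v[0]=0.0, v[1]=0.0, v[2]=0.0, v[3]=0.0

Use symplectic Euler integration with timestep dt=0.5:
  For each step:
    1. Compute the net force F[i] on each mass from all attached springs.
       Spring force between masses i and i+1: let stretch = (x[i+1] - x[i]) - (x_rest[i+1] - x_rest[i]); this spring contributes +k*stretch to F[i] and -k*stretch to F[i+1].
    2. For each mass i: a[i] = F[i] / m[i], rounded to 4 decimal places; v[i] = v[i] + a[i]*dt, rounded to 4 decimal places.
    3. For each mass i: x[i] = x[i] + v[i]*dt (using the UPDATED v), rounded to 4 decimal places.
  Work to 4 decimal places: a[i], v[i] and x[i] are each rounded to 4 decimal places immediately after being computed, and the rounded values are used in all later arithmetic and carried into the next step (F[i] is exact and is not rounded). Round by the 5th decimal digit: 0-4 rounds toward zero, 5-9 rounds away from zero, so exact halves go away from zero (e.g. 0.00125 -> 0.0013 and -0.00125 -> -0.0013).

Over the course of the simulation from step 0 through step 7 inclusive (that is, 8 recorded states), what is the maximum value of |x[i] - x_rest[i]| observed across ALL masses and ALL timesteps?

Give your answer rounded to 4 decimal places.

Answer: 2.1093

Derivation:
Step 0: x=[4.0000 4.0000 10.0000 14.0000] v=[0.0000 0.0000 0.0000 0.0000]
Step 1: x=[3.2500 4.7500 9.5000 13.7500] v=[-1.5000 1.5000 -1.0000 -0.5000]
Step 2: x=[2.1250 5.9063 8.8750 13.1875] v=[-2.2500 2.3125 -1.2500 -1.1250]
Step 3: x=[1.1953 6.9610 8.5860 12.2969] v=[-1.8594 2.1094 -0.5781 -1.7813]
Step 4: x=[0.9570 7.4981 8.8185 11.2285] v=[-0.4766 1.0742 0.4649 -2.1368]
Step 5: x=[1.6040 7.3826 9.3234 10.3076] v=[1.2940 -0.2310 1.0097 -1.8418]
Step 6: x=[2.9457 6.7874 9.5891 9.8907] v=[2.6833 -1.1905 0.5314 -0.8339]
Step 7: x=[4.4978 6.0622 9.2298 10.1484] v=[3.1042 -1.4505 -0.7187 0.5153]
Max displacement = 2.1093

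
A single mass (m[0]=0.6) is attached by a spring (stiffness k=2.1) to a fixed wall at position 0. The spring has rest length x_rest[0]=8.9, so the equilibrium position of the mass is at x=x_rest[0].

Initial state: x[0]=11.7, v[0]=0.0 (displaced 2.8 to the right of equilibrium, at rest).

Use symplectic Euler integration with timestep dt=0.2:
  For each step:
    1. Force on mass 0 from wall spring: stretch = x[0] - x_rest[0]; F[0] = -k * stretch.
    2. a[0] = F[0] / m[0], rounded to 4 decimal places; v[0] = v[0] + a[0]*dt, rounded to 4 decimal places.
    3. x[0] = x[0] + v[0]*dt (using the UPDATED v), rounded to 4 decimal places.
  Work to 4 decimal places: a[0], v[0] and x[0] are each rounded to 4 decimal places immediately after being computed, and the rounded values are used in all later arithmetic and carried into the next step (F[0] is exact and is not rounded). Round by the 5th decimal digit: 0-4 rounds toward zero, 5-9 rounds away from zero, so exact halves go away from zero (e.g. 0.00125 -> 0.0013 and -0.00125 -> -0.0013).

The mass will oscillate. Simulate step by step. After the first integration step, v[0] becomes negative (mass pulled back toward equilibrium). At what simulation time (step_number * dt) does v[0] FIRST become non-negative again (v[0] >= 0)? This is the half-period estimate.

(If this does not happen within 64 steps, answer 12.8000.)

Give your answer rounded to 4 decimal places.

Step 0: x=[11.7000] v=[0.0000]
Step 1: x=[11.3080] v=[-1.9600]
Step 2: x=[10.5789] v=[-3.6456]
Step 3: x=[9.6147] v=[-4.8208]
Step 4: x=[8.5505] v=[-5.3211]
Step 5: x=[7.5352] v=[-5.0764]
Step 6: x=[6.7110] v=[-4.1210]
Step 7: x=[6.1933] v=[-2.5887]
Step 8: x=[6.0545] v=[-0.6940]
Step 9: x=[6.3141] v=[1.2979]
First v>=0 after going negative at step 9, time=1.8000

Answer: 1.8000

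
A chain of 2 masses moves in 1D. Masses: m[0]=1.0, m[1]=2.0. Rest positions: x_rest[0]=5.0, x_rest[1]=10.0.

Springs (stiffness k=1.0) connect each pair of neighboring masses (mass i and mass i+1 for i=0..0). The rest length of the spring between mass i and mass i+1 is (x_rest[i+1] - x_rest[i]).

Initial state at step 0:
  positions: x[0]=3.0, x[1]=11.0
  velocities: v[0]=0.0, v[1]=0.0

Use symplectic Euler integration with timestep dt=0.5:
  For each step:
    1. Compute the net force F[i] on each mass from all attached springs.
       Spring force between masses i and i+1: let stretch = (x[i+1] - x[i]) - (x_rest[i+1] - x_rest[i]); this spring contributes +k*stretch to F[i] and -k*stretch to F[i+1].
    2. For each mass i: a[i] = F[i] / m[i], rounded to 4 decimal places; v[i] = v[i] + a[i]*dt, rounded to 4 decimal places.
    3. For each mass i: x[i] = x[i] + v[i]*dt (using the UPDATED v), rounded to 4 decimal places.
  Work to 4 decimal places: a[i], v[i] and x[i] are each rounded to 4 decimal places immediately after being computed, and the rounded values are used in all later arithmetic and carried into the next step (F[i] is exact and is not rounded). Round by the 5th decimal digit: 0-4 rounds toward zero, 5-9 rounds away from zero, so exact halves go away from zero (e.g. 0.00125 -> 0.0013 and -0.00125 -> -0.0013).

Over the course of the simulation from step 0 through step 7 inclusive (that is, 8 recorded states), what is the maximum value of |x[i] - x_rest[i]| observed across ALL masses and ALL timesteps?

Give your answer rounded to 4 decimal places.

Step 0: x=[3.0000 11.0000] v=[0.0000 0.0000]
Step 1: x=[3.7500 10.6250] v=[1.5000 -0.7500]
Step 2: x=[4.9688 10.0156] v=[2.4375 -1.2188]
Step 3: x=[6.1993 9.4004] v=[2.4609 -1.2305]
Step 4: x=[6.9801 9.0100] v=[1.5615 -0.7808]
Step 5: x=[7.0184 8.9909] v=[0.0765 -0.0383]
Step 6: x=[6.2998 9.3502] v=[-1.4373 0.7186]
Step 7: x=[5.0938 9.9532] v=[-2.4121 1.2060]
Max displacement = 2.0184

Answer: 2.0184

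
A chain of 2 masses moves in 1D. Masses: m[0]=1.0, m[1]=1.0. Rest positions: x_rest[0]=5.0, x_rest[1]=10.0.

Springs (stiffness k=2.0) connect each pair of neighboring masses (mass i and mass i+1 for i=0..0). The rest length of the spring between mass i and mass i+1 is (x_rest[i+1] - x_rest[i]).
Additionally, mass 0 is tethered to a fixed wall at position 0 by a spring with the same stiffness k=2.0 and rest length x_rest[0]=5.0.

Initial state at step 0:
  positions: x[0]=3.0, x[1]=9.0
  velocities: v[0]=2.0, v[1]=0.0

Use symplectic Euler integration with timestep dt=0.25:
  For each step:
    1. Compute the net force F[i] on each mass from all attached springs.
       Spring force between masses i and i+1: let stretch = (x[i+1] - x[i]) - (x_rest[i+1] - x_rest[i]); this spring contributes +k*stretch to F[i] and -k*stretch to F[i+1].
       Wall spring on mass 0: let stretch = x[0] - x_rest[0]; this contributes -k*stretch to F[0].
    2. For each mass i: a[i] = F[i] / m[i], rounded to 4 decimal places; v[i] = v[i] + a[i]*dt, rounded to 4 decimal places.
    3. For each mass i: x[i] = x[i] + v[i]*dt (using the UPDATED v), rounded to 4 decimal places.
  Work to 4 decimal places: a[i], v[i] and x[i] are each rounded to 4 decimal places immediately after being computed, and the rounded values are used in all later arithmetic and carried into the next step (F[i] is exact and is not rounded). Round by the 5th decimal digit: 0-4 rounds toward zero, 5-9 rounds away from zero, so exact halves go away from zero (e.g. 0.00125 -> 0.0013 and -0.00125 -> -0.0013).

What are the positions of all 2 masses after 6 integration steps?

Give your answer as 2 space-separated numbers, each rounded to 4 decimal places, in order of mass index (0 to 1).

Step 0: x=[3.0000 9.0000] v=[2.0000 0.0000]
Step 1: x=[3.8750 8.8750] v=[3.5000 -0.5000]
Step 2: x=[4.8906 8.7500] v=[4.0625 -0.5000]
Step 3: x=[5.7773 8.7676] v=[3.5469 0.0703]
Step 4: x=[6.3157 9.0364] v=[2.1534 1.0752]
Step 5: x=[6.4047 9.5901] v=[0.3559 2.2149]
Step 6: x=[6.0913 10.3707] v=[-1.2538 3.1222]

Answer: 6.0913 10.3707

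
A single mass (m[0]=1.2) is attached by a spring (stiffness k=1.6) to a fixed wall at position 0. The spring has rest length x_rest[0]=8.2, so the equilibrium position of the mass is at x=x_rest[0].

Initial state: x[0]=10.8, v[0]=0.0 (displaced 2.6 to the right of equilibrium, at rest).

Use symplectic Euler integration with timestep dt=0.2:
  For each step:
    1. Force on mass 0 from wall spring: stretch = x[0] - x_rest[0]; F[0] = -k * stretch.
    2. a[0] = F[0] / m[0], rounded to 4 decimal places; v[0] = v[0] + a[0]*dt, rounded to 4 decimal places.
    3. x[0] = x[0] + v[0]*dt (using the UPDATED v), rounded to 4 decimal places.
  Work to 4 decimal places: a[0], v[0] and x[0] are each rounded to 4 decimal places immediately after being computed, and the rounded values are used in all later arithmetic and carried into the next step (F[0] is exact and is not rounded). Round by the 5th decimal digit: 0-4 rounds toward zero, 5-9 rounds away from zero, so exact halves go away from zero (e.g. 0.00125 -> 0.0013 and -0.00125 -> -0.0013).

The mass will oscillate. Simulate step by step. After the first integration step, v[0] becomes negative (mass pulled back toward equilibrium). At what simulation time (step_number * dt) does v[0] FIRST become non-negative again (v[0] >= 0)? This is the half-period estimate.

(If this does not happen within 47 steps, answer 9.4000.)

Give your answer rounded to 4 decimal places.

Step 0: x=[10.8000] v=[0.0000]
Step 1: x=[10.6613] v=[-0.6933]
Step 2: x=[10.3914] v=[-1.3496]
Step 3: x=[10.0046] v=[-1.9340]
Step 4: x=[9.5216] v=[-2.4152]
Step 5: x=[8.9681] v=[-2.7676]
Step 6: x=[8.3736] v=[-2.9724]
Step 7: x=[7.7699] v=[-3.0187]
Step 8: x=[7.1891] v=[-2.9040]
Step 9: x=[6.6622] v=[-2.6344]
Step 10: x=[6.2173] v=[-2.2243]
Step 11: x=[5.8782] v=[-1.6956]
Step 12: x=[5.6629] v=[-1.0765]
Step 13: x=[5.5829] v=[-0.3999]
Step 14: x=[5.6425] v=[0.2980]
First v>=0 after going negative at step 14, time=2.8000

Answer: 2.8000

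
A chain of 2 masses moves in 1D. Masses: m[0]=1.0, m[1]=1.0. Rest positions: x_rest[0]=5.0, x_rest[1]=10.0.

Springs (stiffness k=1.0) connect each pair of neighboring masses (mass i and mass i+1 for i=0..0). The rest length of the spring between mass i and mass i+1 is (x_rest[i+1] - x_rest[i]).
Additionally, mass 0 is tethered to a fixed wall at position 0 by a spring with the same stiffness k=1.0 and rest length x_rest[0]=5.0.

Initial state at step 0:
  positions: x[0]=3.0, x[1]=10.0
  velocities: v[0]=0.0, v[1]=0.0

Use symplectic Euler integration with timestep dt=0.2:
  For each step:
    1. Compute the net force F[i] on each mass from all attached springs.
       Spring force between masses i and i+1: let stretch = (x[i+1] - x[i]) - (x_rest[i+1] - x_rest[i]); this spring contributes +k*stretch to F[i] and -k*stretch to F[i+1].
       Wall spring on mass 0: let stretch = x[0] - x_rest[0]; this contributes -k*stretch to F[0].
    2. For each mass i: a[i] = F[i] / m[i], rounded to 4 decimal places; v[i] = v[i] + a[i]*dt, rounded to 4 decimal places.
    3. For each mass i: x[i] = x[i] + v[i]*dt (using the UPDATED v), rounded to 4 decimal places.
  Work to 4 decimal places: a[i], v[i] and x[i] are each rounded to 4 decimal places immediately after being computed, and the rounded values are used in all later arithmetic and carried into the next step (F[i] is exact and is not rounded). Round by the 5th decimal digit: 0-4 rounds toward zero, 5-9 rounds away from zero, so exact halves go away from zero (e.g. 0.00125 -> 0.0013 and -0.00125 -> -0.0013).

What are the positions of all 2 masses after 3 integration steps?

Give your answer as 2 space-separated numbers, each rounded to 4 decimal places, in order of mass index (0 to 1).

Answer: 3.8817 9.5670

Derivation:
Step 0: x=[3.0000 10.0000] v=[0.0000 0.0000]
Step 1: x=[3.1600 9.9200] v=[0.8000 -0.4000]
Step 2: x=[3.4640 9.7696] v=[1.5200 -0.7520]
Step 3: x=[3.8817 9.5670] v=[2.0883 -1.0131]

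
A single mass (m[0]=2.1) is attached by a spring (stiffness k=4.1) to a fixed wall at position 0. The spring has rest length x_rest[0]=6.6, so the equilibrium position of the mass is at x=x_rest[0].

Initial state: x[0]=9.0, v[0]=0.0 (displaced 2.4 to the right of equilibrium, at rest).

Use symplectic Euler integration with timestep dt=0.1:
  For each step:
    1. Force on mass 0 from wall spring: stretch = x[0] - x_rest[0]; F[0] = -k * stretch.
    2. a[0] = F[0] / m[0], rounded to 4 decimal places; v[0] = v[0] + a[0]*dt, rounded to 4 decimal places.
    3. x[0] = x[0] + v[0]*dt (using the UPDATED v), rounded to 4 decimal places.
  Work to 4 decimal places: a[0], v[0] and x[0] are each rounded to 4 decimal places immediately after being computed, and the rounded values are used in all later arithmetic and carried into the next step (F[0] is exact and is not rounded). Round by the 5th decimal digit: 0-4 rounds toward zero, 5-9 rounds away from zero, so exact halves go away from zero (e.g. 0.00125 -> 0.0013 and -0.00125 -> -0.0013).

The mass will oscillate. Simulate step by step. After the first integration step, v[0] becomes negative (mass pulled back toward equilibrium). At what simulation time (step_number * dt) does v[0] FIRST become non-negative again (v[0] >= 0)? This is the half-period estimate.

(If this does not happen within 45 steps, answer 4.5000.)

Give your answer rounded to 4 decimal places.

Step 0: x=[9.0000] v=[0.0000]
Step 1: x=[8.9531] v=[-0.4686]
Step 2: x=[8.8603] v=[-0.9280]
Step 3: x=[8.7234] v=[-1.3693]
Step 4: x=[8.5450] v=[-1.7839]
Step 5: x=[8.3286] v=[-2.1636]
Step 6: x=[8.0785] v=[-2.5011]
Step 7: x=[7.7995] v=[-2.7898]
Step 8: x=[7.4971] v=[-3.0240]
Step 9: x=[7.1772] v=[-3.1992]
Step 10: x=[6.8460] v=[-3.3119]
Step 11: x=[6.5100] v=[-3.3599]
Step 12: x=[6.1758] v=[-3.3423]
Step 13: x=[5.8499] v=[-3.2595]
Step 14: x=[5.5386] v=[-3.1131]
Step 15: x=[5.2480] v=[-2.9059]
Step 16: x=[4.9838] v=[-2.6419]
Step 17: x=[4.7512] v=[-2.3264]
Step 18: x=[4.5547] v=[-1.9654]
Step 19: x=[4.3981] v=[-1.5661]
Step 20: x=[4.2845] v=[-1.1362]
Step 21: x=[4.2161] v=[-0.6841]
Step 22: x=[4.1942] v=[-0.2187]
Step 23: x=[4.2193] v=[0.2510]
First v>=0 after going negative at step 23, time=2.3000

Answer: 2.3000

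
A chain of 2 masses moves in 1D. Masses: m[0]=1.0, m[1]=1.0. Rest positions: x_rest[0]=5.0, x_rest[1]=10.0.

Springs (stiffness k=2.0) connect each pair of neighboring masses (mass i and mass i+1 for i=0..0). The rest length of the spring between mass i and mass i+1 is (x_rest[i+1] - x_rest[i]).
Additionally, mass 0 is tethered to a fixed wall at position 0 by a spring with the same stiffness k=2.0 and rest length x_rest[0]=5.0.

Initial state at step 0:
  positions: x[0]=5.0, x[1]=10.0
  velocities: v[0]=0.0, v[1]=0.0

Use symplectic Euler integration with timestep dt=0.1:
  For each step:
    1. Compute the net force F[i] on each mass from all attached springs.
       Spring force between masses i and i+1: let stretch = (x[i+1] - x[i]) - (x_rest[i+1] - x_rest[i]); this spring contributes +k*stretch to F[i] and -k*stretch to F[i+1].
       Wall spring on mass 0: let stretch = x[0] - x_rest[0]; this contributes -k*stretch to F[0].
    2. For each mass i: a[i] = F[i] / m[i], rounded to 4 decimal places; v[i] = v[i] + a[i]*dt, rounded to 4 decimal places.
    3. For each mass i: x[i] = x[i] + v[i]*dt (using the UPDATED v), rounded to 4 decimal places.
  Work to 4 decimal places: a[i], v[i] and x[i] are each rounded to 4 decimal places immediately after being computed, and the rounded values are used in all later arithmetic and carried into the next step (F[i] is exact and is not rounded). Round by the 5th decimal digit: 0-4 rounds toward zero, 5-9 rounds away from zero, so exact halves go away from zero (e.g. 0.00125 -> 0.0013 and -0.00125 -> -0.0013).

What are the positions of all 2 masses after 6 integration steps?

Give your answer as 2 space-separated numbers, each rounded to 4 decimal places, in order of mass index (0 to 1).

Answer: 5.0000 10.0000

Derivation:
Step 0: x=[5.0000 10.0000] v=[0.0000 0.0000]
Step 1: x=[5.0000 10.0000] v=[0.0000 0.0000]
Step 2: x=[5.0000 10.0000] v=[0.0000 0.0000]
Step 3: x=[5.0000 10.0000] v=[0.0000 0.0000]
Step 4: x=[5.0000 10.0000] v=[0.0000 0.0000]
Step 5: x=[5.0000 10.0000] v=[0.0000 0.0000]
Step 6: x=[5.0000 10.0000] v=[0.0000 0.0000]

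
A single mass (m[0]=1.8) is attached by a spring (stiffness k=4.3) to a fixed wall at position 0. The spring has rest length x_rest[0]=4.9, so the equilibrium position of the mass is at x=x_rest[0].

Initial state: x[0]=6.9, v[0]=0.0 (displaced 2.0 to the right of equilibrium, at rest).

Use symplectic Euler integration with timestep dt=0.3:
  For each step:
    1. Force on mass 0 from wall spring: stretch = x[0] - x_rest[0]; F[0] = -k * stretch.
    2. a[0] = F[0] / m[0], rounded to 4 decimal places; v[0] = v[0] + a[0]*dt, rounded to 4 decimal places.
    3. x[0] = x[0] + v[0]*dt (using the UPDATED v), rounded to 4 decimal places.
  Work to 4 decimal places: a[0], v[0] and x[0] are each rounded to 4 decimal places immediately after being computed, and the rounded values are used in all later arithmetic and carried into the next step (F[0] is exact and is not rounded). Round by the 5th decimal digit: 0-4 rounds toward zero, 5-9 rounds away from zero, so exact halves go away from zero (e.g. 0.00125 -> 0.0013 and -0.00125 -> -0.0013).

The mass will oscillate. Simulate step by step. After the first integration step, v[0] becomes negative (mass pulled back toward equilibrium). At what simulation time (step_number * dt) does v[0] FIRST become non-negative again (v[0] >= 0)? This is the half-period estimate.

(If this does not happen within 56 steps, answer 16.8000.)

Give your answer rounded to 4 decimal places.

Answer: 2.1000

Derivation:
Step 0: x=[6.9000] v=[0.0000]
Step 1: x=[6.4700] v=[-1.4333]
Step 2: x=[5.7025] v=[-2.5585]
Step 3: x=[4.7624] v=[-3.1336]
Step 4: x=[3.8519] v=[-3.0350]
Step 5: x=[3.1667] v=[-2.2839]
Step 6: x=[2.8542] v=[-1.0417]
Step 7: x=[2.9816] v=[0.4245]
First v>=0 after going negative at step 7, time=2.1000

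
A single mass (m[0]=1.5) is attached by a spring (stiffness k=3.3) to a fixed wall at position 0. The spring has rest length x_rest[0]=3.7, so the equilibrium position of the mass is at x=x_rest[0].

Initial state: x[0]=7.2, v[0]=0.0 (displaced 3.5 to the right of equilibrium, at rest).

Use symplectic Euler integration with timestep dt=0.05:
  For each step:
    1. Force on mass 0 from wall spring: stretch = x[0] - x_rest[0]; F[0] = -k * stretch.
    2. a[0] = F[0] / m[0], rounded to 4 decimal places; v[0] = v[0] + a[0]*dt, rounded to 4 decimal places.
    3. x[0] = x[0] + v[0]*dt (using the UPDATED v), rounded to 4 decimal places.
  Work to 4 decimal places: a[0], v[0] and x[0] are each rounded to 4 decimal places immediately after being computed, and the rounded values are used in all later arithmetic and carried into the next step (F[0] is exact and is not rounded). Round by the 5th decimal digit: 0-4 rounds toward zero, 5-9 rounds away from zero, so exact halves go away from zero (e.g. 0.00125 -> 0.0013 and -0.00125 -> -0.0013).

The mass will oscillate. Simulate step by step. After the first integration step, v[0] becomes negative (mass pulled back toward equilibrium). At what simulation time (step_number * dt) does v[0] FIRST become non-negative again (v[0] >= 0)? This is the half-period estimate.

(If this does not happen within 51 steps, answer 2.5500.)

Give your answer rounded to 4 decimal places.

Answer: 2.1500

Derivation:
Step 0: x=[7.2000] v=[0.0000]
Step 1: x=[7.1808] v=[-0.3850]
Step 2: x=[7.1424] v=[-0.7679]
Step 3: x=[7.0851] v=[-1.1466]
Step 4: x=[7.0092] v=[-1.5190]
Step 5: x=[6.9151] v=[-1.8830]
Step 6: x=[6.8033] v=[-2.2367]
Step 7: x=[6.6744] v=[-2.5781]
Step 8: x=[6.5291] v=[-2.9053]
Step 9: x=[6.3683] v=[-3.2165]
Step 10: x=[6.1928] v=[-3.5100]
Step 11: x=[6.0036] v=[-3.7842]
Step 12: x=[5.8017] v=[-4.0376]
Step 13: x=[5.5883] v=[-4.2688]
Step 14: x=[5.3645] v=[-4.4765]
Step 15: x=[5.1315] v=[-4.6596]
Step 16: x=[4.8906] v=[-4.8171]
Step 17: x=[4.6432] v=[-4.9481]
Step 18: x=[4.3906] v=[-5.0519]
Step 19: x=[4.1342] v=[-5.1279]
Step 20: x=[3.8754] v=[-5.1757]
Step 21: x=[3.6157] v=[-5.1950]
Step 22: x=[3.3564] v=[-5.1857]
Step 23: x=[3.0990] v=[-5.1479]
Step 24: x=[2.8449] v=[-5.0818]
Step 25: x=[2.5955] v=[-4.9877]
Step 26: x=[2.3522] v=[-4.8662]
Step 27: x=[2.1163] v=[-4.7179]
Step 28: x=[1.8891] v=[-4.5437]
Step 29: x=[1.6719] v=[-4.3445]
Step 30: x=[1.4658] v=[-4.1214]
Step 31: x=[1.2720] v=[-3.8756]
Step 32: x=[1.0916] v=[-3.6085]
Step 33: x=[0.9255] v=[-3.3216]
Step 34: x=[0.7747] v=[-3.0164]
Step 35: x=[0.6400] v=[-2.6946]
Step 36: x=[0.5221] v=[-2.3580]
Step 37: x=[0.4217] v=[-2.0084]
Step 38: x=[0.3393] v=[-1.6478]
Step 39: x=[0.2754] v=[-1.2781]
Step 40: x=[0.2303] v=[-0.9014]
Step 41: x=[0.2043] v=[-0.5197]
Step 42: x=[0.1975] v=[-0.1352]
Step 43: x=[0.2100] v=[0.2501]
First v>=0 after going negative at step 43, time=2.1500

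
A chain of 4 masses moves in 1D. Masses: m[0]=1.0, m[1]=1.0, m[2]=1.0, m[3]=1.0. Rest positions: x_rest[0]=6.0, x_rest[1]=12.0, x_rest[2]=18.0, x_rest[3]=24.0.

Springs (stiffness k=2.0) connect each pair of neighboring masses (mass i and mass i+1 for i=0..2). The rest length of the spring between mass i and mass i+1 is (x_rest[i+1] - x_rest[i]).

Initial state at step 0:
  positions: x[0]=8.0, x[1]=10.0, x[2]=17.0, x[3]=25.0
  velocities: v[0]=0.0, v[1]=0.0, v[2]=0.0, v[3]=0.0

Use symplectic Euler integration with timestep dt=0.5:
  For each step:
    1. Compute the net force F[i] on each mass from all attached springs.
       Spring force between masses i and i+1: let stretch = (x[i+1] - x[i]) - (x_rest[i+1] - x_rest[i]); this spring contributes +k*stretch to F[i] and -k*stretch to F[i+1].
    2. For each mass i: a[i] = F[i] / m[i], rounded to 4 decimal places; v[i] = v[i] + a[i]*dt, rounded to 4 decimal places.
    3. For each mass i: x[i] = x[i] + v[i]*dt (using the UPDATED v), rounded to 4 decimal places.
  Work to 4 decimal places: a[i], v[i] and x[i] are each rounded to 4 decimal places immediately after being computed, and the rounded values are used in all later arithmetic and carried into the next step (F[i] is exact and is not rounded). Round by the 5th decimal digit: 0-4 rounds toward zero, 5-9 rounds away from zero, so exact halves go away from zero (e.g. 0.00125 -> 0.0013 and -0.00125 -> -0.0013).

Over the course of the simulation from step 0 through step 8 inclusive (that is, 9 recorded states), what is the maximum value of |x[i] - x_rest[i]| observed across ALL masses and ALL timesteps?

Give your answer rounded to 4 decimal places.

Answer: 2.2500

Derivation:
Step 0: x=[8.0000 10.0000 17.0000 25.0000] v=[0.0000 0.0000 0.0000 0.0000]
Step 1: x=[6.0000 12.5000 17.5000 24.0000] v=[-4.0000 5.0000 1.0000 -2.0000]
Step 2: x=[4.2500 14.2500 18.7500 22.7500] v=[-3.5000 3.5000 2.5000 -2.5000]
Step 3: x=[4.5000 13.2500 19.7500 22.5000] v=[0.5000 -2.0000 2.0000 -0.5000]
Step 4: x=[6.1250 11.1250 18.8750 23.8750] v=[3.2500 -4.2500 -1.7500 2.7500]
Step 5: x=[7.2500 10.3750 16.6250 25.7500] v=[2.2500 -1.5000 -4.5000 3.7500]
Step 6: x=[6.9375 11.1875 15.8125 26.0625] v=[-0.6250 1.6250 -1.6250 0.6250]
Step 7: x=[5.7500 12.1875 17.8125 24.2500] v=[-2.3750 2.0000 4.0000 -3.6250]
Step 8: x=[4.7813 12.7813 20.2188 22.2188] v=[-1.9375 1.1875 4.8125 -4.0625]
Max displacement = 2.2500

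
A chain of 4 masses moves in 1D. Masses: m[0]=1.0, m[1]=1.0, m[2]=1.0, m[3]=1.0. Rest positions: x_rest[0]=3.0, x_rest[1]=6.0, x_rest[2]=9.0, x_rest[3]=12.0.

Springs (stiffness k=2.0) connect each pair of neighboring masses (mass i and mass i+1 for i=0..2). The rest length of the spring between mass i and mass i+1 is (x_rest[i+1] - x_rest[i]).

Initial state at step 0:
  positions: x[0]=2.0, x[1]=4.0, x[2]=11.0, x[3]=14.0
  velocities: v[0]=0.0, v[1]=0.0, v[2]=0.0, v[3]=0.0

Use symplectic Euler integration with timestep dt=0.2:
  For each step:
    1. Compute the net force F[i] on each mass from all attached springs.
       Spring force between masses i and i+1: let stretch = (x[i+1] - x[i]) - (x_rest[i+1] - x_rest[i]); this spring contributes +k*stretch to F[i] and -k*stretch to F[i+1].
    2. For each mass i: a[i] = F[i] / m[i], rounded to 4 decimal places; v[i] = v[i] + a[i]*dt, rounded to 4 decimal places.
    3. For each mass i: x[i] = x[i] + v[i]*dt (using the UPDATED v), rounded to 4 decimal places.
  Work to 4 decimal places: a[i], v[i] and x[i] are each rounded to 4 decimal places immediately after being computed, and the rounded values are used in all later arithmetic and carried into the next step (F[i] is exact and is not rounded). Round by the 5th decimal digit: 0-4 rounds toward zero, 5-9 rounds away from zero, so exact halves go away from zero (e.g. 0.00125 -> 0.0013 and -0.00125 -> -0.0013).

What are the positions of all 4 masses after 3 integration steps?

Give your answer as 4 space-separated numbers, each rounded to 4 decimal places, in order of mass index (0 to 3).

Step 0: x=[2.0000 4.0000 11.0000 14.0000] v=[0.0000 0.0000 0.0000 0.0000]
Step 1: x=[1.9200 4.4000 10.6800 14.0000] v=[-0.4000 2.0000 -1.6000 0.0000]
Step 2: x=[1.7984 5.1040 10.1232 13.9744] v=[-0.6080 3.5200 -2.7840 -0.1280]
Step 3: x=[1.7012 5.9451 9.4730 13.8807] v=[-0.4858 4.2054 -3.2512 -0.4685]

Answer: 1.7012 5.9451 9.4730 13.8807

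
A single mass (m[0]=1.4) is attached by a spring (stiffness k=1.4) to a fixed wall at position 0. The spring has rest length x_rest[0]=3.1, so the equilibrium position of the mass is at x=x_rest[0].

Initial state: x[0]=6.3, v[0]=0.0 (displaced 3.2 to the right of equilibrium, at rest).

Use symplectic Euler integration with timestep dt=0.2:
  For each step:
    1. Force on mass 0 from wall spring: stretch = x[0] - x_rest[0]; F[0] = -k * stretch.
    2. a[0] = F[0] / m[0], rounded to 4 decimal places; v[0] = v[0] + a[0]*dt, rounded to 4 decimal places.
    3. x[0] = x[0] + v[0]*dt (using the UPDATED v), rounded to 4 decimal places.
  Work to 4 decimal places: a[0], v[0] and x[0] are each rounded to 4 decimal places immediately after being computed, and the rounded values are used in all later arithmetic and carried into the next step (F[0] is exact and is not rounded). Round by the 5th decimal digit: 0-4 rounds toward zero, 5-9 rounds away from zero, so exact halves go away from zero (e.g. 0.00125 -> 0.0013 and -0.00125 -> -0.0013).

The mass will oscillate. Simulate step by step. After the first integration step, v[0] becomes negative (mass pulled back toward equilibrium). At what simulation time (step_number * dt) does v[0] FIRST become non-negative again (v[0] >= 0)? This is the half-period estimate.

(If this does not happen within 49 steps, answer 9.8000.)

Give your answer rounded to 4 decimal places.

Answer: 3.2000

Derivation:
Step 0: x=[6.3000] v=[0.0000]
Step 1: x=[6.1720] v=[-0.6400]
Step 2: x=[5.9211] v=[-1.2544]
Step 3: x=[5.5574] v=[-1.8186]
Step 4: x=[5.0954] v=[-2.3101]
Step 5: x=[4.5536] v=[-2.7092]
Step 6: x=[3.9536] v=[-2.9999]
Step 7: x=[3.3195] v=[-3.1706]
Step 8: x=[2.6766] v=[-3.2145]
Step 9: x=[2.0506] v=[-3.1298]
Step 10: x=[1.4666] v=[-2.9199]
Step 11: x=[0.9480] v=[-2.5932]
Step 12: x=[0.5154] v=[-2.1628]
Step 13: x=[0.1862] v=[-1.6459]
Step 14: x=[-0.0264] v=[-1.0631]
Step 15: x=[-0.1140] v=[-0.4378]
Step 16: x=[-0.0730] v=[0.2050]
First v>=0 after going negative at step 16, time=3.2000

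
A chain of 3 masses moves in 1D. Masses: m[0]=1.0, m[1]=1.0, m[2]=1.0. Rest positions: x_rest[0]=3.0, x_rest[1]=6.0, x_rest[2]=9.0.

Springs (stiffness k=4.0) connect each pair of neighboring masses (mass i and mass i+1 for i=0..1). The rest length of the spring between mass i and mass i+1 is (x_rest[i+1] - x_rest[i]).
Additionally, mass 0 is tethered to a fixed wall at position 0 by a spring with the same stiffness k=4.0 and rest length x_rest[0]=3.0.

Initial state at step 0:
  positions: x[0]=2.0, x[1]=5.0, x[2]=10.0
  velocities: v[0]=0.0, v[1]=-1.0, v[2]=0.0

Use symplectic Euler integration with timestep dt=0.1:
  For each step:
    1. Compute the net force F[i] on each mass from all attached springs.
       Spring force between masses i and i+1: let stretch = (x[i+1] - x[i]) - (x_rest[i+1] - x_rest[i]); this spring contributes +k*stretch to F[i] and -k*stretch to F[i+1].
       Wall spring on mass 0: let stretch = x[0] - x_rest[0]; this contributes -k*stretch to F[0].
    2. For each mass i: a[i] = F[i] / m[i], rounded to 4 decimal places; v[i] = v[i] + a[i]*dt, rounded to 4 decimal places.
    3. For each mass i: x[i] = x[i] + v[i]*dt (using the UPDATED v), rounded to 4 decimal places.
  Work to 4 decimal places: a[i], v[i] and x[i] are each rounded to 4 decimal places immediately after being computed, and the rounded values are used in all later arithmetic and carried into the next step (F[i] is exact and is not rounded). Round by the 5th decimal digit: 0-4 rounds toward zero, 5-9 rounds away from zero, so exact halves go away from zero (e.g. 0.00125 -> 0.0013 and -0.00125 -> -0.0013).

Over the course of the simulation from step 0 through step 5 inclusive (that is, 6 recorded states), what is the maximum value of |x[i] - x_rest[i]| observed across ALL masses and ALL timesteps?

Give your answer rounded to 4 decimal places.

Answer: 1.0200

Derivation:
Step 0: x=[2.0000 5.0000 10.0000] v=[0.0000 -1.0000 0.0000]
Step 1: x=[2.0400 4.9800 9.9200] v=[0.4000 -0.2000 -0.8000]
Step 2: x=[2.1160 5.0400 9.7624] v=[0.7600 0.6000 -1.5760]
Step 3: x=[2.2243 5.1719 9.5359] v=[1.0832 1.3194 -2.2650]
Step 4: x=[2.3616 5.3605 9.2548] v=[1.3725 1.8860 -2.8106]
Step 5: x=[2.5243 5.5849 8.9380] v=[1.6274 2.2442 -3.1683]
Max displacement = 1.0200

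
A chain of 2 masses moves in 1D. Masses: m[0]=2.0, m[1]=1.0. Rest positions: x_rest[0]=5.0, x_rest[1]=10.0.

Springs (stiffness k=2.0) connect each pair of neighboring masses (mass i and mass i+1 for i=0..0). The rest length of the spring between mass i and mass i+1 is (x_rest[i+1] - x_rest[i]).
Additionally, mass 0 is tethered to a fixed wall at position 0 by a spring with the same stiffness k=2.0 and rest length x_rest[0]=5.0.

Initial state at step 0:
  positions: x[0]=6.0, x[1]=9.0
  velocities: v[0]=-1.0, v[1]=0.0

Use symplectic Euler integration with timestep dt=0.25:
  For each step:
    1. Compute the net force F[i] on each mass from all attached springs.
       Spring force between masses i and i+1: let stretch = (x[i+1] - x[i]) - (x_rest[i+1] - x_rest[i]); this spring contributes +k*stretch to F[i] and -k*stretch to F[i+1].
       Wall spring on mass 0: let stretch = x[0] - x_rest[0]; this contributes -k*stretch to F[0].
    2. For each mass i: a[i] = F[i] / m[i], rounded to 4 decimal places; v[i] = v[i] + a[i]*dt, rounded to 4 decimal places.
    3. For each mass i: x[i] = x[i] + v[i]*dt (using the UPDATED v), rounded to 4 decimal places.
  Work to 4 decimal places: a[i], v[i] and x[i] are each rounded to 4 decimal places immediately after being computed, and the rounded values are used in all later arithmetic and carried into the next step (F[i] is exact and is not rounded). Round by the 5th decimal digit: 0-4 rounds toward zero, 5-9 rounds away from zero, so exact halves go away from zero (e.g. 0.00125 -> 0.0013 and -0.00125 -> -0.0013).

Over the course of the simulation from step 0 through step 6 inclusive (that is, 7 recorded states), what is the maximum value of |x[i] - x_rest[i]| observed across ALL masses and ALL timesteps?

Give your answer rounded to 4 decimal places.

Answer: 1.5178

Derivation:
Step 0: x=[6.0000 9.0000] v=[-1.0000 0.0000]
Step 1: x=[5.5625 9.2500] v=[-1.7500 1.0000]
Step 2: x=[5.0078 9.6641] v=[-2.2188 1.6563]
Step 3: x=[4.4311 10.1212] v=[-2.3067 1.8282]
Step 4: x=[3.9331 10.4920] v=[-1.9920 1.4832]
Step 5: x=[3.5992 10.6680] v=[-1.3356 0.7038]
Step 6: x=[3.4822 10.5854] v=[-0.4682 -0.3306]
Max displacement = 1.5178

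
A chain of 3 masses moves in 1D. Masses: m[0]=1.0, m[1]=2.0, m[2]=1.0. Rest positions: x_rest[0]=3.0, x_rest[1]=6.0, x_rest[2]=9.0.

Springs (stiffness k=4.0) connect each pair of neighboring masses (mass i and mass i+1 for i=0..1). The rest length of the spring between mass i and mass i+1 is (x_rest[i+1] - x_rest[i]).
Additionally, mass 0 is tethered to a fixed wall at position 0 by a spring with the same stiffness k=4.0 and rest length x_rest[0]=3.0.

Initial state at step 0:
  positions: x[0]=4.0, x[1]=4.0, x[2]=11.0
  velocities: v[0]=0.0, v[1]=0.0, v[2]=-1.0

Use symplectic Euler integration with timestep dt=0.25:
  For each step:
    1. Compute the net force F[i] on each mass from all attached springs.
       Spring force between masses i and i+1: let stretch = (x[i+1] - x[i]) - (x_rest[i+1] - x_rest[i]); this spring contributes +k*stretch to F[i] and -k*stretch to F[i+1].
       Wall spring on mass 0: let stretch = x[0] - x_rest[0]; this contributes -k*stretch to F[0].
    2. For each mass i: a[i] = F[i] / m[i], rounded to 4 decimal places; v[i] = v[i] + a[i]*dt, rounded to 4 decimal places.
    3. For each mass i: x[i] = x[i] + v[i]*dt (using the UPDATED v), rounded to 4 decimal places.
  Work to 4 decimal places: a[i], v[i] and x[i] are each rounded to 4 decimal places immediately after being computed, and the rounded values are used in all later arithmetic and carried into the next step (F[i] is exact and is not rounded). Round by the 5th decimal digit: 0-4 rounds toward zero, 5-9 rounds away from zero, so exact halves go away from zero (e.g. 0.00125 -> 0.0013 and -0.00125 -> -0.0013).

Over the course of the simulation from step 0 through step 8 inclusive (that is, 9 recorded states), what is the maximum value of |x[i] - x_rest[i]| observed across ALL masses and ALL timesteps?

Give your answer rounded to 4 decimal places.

Answer: 2.9902

Derivation:
Step 0: x=[4.0000 4.0000 11.0000] v=[0.0000 0.0000 -1.0000]
Step 1: x=[3.0000 4.8750 9.7500] v=[-4.0000 3.5000 -5.0000]
Step 2: x=[1.7188 6.1250 8.0313] v=[-5.1250 5.0000 -6.8750]
Step 3: x=[1.1094 7.0625 6.5860] v=[-2.4376 3.7501 -5.7813]
Step 4: x=[1.7109 7.1963 6.0098] v=[2.4061 0.5353 -2.3048]
Step 5: x=[3.2561 6.4961 6.4802] v=[6.1806 -2.8007 1.8817]
Step 6: x=[4.7972 5.3889 7.7046] v=[6.1645 -4.4287 4.8976]
Step 7: x=[5.2870 4.4972 9.1001] v=[1.9590 -3.5667 5.5819]
Step 8: x=[4.2576 4.2796 10.0949] v=[-4.1178 -0.8704 3.9790]
Max displacement = 2.9902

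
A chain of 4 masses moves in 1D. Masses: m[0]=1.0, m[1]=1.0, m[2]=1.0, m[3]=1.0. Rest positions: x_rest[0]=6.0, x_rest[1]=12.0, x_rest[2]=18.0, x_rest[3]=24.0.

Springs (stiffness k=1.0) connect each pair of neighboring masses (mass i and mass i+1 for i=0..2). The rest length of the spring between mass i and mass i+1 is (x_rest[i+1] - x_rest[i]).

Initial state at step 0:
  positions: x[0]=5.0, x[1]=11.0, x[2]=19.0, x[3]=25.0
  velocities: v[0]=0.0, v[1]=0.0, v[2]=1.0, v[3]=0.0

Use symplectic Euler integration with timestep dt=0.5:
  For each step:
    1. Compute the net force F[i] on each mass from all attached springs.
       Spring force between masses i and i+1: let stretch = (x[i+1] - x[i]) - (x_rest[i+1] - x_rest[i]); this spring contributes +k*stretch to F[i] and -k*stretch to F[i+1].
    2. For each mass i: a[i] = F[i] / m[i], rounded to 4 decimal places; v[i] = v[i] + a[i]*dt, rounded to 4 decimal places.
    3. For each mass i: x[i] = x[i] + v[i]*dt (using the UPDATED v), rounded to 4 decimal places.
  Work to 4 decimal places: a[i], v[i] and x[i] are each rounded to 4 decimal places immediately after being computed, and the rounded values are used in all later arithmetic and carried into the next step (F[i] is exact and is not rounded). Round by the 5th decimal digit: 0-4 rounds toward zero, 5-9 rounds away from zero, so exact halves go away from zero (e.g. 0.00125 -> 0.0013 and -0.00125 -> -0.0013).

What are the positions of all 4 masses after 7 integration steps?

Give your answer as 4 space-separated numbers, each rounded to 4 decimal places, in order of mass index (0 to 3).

Step 0: x=[5.0000 11.0000 19.0000 25.0000] v=[0.0000 0.0000 1.0000 0.0000]
Step 1: x=[5.0000 11.5000 19.0000 25.0000] v=[0.0000 1.0000 0.0000 0.0000]
Step 2: x=[5.1250 12.2500 18.6250 25.0000] v=[0.2500 1.5000 -0.7500 0.0000]
Step 3: x=[5.5313 12.8125 18.2500 24.9063] v=[0.8125 1.1250 -0.7500 -0.1875]
Step 4: x=[6.2579 12.9141 18.1797 24.6485] v=[1.4531 0.2032 -0.1406 -0.5157]
Step 5: x=[7.1485 12.6681 18.4102 24.2735] v=[1.7812 -0.4921 0.4610 -0.7501]
Step 6: x=[7.9190 12.4777 18.6710 23.9326] v=[1.5410 -0.3809 0.5216 -0.6818]
Step 7: x=[8.3292 12.6959 18.6989 23.7763] v=[0.8204 0.4364 0.0558 -0.3126]

Answer: 8.3292 12.6959 18.6989 23.7763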